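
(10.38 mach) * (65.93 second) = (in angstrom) 2.33e+15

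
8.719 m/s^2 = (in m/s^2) 8.719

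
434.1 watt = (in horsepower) 0.5821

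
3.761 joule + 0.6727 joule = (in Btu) 0.004202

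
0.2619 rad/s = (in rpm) 2.501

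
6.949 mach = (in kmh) 8518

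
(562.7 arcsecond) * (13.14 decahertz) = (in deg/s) 20.54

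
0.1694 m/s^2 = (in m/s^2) 0.1694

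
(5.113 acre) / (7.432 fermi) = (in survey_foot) 9.134e+18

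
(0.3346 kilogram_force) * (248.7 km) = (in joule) 8.161e+05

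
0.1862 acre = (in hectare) 0.07535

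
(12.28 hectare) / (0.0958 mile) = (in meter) 796.5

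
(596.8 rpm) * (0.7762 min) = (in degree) 1.668e+05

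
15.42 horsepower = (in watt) 1.15e+04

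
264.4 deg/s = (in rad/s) 4.615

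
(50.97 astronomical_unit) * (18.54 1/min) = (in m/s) 2.356e+12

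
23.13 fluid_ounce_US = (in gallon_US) 0.1807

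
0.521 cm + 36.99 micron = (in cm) 0.5247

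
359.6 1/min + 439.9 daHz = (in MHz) 0.004405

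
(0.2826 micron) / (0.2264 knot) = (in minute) 4.044e-08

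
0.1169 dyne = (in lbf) 2.628e-07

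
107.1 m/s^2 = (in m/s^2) 107.1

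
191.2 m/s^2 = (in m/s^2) 191.2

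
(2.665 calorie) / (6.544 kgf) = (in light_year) 1.837e-17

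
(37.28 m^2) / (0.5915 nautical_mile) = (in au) 2.275e-13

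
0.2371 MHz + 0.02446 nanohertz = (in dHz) 2.371e+06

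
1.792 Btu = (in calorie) 451.9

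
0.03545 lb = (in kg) 0.01608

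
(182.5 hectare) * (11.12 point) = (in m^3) 7159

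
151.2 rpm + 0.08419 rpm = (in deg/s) 907.7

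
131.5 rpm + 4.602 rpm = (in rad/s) 14.25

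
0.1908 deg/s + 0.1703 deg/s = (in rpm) 0.06018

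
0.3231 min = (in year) 6.147e-07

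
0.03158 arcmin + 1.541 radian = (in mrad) 1541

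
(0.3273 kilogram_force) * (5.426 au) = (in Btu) 2.469e+09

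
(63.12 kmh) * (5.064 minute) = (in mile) 3.31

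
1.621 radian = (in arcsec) 3.344e+05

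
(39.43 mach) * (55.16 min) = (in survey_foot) 1.458e+08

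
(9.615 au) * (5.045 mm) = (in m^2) 7.257e+09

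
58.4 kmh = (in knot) 31.53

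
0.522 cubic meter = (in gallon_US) 137.9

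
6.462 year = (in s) 2.038e+08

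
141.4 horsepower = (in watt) 1.054e+05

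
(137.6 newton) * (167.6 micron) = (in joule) 0.02306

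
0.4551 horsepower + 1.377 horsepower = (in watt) 1366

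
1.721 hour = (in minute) 103.3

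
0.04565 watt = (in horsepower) 6.122e-05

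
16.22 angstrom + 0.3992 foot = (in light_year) 1.286e-17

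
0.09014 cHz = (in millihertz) 0.9014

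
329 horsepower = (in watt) 2.453e+05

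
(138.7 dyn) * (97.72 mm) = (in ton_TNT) 3.239e-14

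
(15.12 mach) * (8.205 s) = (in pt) 1.197e+08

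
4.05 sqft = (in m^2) 0.3763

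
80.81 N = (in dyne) 8.081e+06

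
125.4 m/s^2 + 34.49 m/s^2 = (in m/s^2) 159.9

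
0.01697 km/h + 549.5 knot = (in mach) 0.8302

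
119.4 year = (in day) 4.358e+04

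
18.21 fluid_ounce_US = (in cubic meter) 0.0005385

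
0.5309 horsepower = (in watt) 395.9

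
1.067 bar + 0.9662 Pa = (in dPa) 1.067e+06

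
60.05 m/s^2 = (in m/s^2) 60.05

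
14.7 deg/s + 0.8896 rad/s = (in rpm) 10.95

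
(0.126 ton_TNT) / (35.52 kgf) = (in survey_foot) 4.965e+06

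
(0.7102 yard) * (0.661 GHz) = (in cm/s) 4.293e+10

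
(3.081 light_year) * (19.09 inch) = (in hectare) 1.413e+12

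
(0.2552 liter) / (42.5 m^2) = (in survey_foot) 1.97e-05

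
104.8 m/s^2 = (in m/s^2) 104.8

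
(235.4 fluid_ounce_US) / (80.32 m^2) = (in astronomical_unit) 5.794e-16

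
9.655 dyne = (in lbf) 2.171e-05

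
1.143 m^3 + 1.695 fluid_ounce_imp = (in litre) 1143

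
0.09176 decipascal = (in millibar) 9.176e-05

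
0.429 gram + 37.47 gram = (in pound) 0.08355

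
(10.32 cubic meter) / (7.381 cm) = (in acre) 0.03455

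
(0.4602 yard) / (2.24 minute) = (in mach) 9.195e-06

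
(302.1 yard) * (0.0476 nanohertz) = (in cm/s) 1.315e-06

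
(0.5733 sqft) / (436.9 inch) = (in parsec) 1.555e-19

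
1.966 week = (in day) 13.76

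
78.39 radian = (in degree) 4491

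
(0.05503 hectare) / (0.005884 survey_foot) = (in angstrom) 3.068e+15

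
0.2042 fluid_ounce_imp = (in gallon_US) 0.001533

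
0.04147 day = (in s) 3583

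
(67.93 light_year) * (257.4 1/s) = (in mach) 4.858e+17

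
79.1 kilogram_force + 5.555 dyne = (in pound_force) 174.4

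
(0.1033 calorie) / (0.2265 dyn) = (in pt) 5.409e+08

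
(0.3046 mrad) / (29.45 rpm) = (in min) 1.646e-06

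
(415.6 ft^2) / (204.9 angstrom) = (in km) 1.884e+06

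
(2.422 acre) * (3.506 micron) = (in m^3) 0.03436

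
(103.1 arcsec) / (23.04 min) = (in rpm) 3.453e-06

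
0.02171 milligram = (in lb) 4.786e-08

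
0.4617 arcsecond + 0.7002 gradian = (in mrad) 11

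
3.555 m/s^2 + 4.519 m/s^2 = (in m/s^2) 8.074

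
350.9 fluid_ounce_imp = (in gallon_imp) 2.193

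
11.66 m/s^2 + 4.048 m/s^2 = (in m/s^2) 15.71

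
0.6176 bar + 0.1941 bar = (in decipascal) 8.117e+05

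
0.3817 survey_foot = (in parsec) 3.77e-18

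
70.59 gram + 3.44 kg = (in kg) 3.511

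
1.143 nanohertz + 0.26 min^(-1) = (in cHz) 0.4333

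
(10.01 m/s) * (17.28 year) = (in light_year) 5.766e-07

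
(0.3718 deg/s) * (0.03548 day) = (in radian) 19.89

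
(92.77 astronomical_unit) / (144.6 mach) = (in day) 3262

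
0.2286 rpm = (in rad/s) 0.02394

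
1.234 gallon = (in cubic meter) 0.004671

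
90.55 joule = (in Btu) 0.08582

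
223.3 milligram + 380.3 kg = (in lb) 838.4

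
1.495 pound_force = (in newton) 6.65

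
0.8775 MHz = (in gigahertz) 0.0008775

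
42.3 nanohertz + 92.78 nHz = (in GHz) 1.351e-16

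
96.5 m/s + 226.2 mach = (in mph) 1.725e+05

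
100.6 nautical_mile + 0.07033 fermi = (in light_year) 1.969e-11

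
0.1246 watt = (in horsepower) 0.0001671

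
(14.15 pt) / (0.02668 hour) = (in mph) 0.0001163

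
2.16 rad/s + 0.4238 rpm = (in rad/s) 2.204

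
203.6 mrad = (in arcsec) 4.2e+04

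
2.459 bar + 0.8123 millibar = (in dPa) 2.46e+06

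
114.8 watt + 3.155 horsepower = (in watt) 2467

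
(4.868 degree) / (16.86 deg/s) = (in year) 9.156e-09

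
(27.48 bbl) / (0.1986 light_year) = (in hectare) 2.325e-19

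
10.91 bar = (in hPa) 1.091e+04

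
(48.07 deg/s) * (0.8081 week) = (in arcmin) 1.41e+09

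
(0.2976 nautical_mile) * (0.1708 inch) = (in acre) 0.0005909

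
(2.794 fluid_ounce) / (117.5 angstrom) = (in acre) 1.738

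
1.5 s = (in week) 2.48e-06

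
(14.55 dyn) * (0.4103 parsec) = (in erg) 1.842e+19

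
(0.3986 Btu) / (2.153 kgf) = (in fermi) 1.992e+16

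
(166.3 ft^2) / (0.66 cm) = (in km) 2.341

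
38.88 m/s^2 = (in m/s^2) 38.88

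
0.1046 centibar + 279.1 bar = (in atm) 275.5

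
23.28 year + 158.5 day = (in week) 1237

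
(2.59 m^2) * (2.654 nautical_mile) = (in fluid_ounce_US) 4.305e+08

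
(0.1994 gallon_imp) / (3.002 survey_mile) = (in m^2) 1.876e-07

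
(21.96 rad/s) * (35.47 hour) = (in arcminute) 9.64e+09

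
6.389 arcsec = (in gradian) 0.001972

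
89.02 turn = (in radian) 559.3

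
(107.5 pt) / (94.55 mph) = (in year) 2.845e-11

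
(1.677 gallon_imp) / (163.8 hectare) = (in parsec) 1.508e-25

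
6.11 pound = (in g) 2771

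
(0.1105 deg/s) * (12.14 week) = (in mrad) 1.416e+07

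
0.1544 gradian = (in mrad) 2.425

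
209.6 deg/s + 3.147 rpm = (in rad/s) 3.988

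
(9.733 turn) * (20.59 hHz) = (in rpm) 1.202e+06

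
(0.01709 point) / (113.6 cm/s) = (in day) 6.143e-11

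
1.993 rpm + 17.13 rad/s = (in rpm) 165.6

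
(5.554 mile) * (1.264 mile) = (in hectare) 1818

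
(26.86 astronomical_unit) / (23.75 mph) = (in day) 4.38e+06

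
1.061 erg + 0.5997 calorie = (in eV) 1.566e+19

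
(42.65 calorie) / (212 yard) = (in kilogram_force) 0.09387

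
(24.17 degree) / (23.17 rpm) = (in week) 2.875e-07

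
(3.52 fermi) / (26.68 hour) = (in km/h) 1.319e-19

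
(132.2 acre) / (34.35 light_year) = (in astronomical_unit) 1.1e-23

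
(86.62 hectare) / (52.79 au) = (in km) 1.097e-10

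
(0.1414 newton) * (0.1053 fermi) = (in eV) 92.93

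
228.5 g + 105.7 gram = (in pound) 0.7368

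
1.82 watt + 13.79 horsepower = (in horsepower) 13.79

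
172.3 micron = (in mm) 0.1723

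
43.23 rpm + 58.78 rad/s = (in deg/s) 3627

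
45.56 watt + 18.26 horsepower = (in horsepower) 18.32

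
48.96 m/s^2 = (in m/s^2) 48.96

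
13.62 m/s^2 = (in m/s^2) 13.62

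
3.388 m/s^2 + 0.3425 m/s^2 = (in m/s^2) 3.731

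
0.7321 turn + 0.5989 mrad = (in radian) 4.601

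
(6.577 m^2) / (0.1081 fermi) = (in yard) 6.654e+16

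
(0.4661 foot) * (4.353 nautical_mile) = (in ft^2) 1.233e+04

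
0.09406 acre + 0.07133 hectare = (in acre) 0.2703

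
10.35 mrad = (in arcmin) 35.58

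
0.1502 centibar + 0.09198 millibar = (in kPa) 0.1594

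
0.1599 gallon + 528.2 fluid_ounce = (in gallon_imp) 3.569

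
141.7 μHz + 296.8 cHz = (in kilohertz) 0.002968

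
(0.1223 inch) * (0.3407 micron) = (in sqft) 1.139e-08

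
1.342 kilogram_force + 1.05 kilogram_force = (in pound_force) 5.273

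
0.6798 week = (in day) 4.759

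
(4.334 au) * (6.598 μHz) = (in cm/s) 4.278e+08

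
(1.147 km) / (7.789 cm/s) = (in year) 0.000467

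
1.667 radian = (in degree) 95.51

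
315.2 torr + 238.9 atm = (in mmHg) 1.819e+05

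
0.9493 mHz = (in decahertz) 9.493e-05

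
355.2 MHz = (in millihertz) 3.552e+11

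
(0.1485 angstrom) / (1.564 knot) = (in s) 1.846e-11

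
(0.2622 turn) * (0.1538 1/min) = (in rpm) 0.04033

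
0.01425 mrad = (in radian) 1.425e-05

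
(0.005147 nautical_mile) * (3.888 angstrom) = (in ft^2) 3.989e-08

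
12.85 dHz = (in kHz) 0.001285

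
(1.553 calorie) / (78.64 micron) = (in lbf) 1.858e+04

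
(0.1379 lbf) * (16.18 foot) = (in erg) 3.025e+07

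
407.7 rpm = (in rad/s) 42.69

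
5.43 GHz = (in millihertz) 5.43e+12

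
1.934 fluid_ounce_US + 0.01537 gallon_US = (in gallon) 0.03048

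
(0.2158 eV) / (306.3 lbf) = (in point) 7.193e-20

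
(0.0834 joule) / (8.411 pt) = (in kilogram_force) 2.866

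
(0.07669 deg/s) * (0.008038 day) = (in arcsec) 1.917e+05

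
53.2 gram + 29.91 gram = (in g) 83.11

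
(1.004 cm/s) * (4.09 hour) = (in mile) 0.09186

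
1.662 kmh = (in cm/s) 46.17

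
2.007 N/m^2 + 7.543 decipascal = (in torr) 0.02071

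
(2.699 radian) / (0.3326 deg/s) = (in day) 0.005381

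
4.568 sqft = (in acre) 0.0001049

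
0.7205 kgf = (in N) 7.066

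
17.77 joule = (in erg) 1.777e+08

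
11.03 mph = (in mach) 0.01448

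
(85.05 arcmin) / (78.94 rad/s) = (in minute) 5.223e-06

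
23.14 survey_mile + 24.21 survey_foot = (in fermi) 3.725e+19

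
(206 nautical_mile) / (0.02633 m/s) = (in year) 0.4595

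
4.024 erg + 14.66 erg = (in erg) 18.68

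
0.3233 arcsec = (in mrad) 0.001567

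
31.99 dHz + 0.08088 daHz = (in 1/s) 4.008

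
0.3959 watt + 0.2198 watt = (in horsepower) 0.0008257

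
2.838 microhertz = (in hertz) 2.838e-06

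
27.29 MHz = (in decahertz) 2.729e+06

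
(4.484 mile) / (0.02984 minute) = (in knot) 7835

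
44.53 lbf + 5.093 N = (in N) 203.2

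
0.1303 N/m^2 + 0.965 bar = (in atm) 0.9524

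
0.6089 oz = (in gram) 17.26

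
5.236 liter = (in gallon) 1.383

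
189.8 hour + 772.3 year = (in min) 4.059e+08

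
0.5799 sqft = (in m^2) 0.05387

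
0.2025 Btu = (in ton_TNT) 5.106e-08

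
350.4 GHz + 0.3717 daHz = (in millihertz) 3.504e+14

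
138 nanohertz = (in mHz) 0.000138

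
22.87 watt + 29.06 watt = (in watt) 51.93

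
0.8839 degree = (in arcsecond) 3182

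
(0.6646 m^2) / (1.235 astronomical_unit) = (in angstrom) 0.03597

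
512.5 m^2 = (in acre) 0.1266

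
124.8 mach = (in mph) 9.506e+04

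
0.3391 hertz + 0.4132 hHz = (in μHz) 4.166e+07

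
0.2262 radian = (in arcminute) 777.6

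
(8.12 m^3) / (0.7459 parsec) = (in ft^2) 3.797e-15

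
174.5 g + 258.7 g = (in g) 433.2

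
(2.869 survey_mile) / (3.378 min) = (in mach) 0.0669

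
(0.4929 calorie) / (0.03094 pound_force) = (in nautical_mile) 0.008091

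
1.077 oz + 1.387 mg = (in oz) 1.077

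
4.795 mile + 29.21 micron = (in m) 7717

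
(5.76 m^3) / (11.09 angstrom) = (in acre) 1.283e+06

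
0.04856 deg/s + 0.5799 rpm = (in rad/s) 0.06157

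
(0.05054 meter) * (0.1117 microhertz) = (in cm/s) 5.645e-07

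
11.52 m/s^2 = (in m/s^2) 11.52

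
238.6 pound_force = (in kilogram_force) 108.2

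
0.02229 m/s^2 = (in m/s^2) 0.02229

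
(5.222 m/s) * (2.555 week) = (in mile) 5014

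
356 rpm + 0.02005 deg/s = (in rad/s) 37.28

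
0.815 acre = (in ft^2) 3.55e+04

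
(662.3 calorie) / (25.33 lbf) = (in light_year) 2.6e-15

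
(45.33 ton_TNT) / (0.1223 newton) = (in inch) 6.105e+13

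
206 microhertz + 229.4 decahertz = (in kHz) 2.294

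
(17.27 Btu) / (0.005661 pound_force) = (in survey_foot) 2.374e+06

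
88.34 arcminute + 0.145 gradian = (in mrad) 27.97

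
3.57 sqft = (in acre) 8.196e-05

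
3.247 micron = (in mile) 2.018e-09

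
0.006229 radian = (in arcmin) 21.41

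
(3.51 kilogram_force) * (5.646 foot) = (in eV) 3.697e+20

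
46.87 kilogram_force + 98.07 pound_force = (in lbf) 201.4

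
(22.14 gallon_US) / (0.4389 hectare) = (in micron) 19.1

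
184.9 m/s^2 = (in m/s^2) 184.9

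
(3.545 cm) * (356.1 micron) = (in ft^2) 0.0001359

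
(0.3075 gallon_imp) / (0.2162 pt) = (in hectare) 0.001833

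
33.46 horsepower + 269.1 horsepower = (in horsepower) 302.6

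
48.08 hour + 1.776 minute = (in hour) 48.11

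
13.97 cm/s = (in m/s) 0.1397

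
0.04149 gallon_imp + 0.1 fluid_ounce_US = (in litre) 0.1916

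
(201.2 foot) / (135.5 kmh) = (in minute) 0.02716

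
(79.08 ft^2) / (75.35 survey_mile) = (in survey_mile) 3.765e-08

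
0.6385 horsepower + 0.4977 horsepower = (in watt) 847.3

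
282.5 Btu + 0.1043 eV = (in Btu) 282.5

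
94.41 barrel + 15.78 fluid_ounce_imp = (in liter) 1.501e+04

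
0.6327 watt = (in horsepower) 0.0008485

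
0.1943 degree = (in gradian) 0.2159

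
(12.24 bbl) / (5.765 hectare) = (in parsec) 1.094e-21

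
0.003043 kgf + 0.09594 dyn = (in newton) 0.02984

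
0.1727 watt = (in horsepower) 0.0002316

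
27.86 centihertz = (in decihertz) 2.786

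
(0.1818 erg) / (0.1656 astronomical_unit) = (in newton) 7.339e-19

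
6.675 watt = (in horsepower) 0.008951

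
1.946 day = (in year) 0.005332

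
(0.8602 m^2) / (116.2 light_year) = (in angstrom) 7.825e-09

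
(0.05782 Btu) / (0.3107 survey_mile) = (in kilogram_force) 0.01244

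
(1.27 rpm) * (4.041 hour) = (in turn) 307.9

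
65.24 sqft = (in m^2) 6.061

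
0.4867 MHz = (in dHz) 4.867e+06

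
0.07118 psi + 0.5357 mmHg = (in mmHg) 4.217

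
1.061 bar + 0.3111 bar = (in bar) 1.372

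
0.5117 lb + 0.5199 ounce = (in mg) 2.468e+05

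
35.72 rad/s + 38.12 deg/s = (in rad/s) 36.39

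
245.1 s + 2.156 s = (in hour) 0.06868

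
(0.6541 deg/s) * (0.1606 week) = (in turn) 176.5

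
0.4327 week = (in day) 3.029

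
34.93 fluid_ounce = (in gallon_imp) 0.2272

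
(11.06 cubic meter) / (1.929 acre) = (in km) 1.417e-06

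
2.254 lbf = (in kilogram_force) 1.022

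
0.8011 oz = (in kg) 0.02271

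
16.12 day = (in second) 1.393e+06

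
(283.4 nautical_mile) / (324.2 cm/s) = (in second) 1.619e+05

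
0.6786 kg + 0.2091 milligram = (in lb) 1.496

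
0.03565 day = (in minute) 51.34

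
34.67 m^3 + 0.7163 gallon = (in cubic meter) 34.67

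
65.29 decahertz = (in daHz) 65.29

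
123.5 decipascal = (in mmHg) 0.09263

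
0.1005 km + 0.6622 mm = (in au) 6.718e-10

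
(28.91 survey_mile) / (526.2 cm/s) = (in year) 0.0002804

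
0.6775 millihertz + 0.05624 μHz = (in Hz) 0.0006776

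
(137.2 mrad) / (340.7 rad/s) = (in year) 1.277e-11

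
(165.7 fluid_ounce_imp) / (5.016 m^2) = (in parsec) 3.042e-20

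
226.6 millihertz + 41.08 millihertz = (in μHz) 2.677e+05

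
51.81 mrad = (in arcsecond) 1.069e+04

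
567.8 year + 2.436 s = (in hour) 4.974e+06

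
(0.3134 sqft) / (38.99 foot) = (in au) 1.638e-14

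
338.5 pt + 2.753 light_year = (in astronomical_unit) 1.741e+05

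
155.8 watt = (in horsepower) 0.2089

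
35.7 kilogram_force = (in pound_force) 78.71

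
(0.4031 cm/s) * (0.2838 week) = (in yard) 756.7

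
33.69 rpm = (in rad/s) 3.528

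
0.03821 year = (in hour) 334.7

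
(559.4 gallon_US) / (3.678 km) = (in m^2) 0.0005757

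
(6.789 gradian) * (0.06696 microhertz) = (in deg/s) 4.091e-07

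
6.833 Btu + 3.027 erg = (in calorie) 1723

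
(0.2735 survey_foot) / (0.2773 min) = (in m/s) 0.00501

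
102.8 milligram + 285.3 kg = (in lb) 629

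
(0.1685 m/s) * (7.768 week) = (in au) 5.292e-06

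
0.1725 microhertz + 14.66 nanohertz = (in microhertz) 0.1872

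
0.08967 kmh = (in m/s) 0.02491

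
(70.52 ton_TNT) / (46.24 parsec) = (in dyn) 0.02068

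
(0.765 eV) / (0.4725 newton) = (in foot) 8.51e-19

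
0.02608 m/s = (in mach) 7.659e-05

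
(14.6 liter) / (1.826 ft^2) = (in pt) 244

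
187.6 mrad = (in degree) 10.75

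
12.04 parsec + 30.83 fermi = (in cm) 3.715e+19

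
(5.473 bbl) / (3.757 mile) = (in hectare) 1.439e-08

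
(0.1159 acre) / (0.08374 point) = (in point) 4.501e+10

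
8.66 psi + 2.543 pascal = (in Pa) 5.971e+04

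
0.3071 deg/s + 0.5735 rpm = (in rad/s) 0.06542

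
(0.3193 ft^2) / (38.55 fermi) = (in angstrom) 7.695e+21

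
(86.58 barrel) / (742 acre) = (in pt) 0.01299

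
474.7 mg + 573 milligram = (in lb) 0.00231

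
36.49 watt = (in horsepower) 0.04893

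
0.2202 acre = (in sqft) 9592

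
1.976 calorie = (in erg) 8.268e+07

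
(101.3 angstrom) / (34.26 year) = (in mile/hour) 2.097e-17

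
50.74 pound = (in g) 2.302e+04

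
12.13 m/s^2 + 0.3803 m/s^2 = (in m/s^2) 12.51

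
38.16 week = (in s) 2.308e+07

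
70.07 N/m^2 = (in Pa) 70.07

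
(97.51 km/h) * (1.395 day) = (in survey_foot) 1.071e+07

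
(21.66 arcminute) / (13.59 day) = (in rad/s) 5.366e-09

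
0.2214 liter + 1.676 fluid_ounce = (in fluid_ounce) 9.162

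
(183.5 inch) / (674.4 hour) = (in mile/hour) 4.294e-06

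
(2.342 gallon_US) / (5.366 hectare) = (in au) 1.104e-18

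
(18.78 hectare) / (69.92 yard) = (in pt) 8.326e+06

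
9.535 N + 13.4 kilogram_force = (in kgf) 14.37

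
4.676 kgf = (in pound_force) 10.31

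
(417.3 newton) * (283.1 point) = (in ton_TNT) 9.961e-09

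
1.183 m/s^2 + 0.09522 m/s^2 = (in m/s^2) 1.278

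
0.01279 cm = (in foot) 0.0004196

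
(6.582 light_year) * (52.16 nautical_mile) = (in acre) 1.486e+18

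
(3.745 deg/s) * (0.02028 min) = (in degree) 4.557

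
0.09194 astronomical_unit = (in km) 1.375e+07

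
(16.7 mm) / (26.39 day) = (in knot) 1.424e-08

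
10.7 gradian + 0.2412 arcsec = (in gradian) 10.7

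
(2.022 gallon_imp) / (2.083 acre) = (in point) 0.003091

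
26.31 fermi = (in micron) 2.631e-08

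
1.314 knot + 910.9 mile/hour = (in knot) 792.9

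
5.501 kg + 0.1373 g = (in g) 5501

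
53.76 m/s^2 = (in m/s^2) 53.76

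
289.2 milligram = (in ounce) 0.0102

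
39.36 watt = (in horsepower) 0.05278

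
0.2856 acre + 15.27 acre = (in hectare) 6.295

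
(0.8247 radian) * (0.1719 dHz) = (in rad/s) 0.01418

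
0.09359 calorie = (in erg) 3.916e+06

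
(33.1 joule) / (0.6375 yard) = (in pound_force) 12.77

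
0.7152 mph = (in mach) 0.000939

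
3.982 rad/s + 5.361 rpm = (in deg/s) 260.3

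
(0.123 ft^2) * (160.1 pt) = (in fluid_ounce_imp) 22.71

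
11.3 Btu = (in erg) 1.192e+11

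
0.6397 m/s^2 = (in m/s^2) 0.6397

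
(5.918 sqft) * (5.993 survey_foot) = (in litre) 1004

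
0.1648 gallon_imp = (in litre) 0.7492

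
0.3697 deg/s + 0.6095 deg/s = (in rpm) 0.1632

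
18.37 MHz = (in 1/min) 1.102e+09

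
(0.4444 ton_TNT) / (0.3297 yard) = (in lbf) 1.387e+09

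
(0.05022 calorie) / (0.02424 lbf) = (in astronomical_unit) 1.303e-11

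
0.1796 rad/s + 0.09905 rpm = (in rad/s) 0.19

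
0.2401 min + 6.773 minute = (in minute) 7.013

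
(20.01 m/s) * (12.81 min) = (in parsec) 4.984e-13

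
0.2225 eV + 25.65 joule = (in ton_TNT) 6.13e-09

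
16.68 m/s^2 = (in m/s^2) 16.68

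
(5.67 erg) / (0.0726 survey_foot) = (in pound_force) 5.76e-06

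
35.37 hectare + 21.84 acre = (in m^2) 4.421e+05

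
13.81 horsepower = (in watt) 1.03e+04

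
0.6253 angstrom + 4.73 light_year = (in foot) 1.468e+17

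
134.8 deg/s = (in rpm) 22.47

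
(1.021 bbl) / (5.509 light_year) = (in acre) 7.696e-22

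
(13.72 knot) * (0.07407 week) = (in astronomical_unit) 2.114e-06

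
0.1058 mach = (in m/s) 36.02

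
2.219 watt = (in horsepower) 0.002976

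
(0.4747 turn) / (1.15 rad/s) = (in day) 3.002e-05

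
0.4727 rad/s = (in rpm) 4.514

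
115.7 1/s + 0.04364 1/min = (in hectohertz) 1.157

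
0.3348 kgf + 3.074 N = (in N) 6.357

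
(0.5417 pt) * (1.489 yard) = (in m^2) 0.0002602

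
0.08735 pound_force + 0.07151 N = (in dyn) 4.601e+04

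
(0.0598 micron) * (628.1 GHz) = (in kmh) 1.352e+05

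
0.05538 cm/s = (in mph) 0.001239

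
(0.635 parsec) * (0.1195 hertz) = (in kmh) 8.429e+15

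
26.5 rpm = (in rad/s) 2.775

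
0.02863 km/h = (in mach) 2.336e-05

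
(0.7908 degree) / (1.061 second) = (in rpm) 0.1242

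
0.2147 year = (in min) 1.128e+05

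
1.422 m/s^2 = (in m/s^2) 1.422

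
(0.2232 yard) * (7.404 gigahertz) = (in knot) 2.937e+09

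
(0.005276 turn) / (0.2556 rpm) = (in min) 0.02064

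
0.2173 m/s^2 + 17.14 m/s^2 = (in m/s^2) 17.36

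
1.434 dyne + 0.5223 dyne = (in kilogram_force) 1.995e-06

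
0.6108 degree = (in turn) 0.001697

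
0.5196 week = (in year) 0.009965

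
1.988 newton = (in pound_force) 0.4469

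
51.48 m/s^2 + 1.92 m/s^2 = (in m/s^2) 53.4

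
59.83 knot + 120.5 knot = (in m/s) 92.77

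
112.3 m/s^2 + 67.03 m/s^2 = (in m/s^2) 179.3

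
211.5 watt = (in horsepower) 0.2836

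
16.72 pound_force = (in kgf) 7.584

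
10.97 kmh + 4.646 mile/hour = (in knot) 9.961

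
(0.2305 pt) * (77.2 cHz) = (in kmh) 0.000226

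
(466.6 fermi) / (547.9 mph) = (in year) 6.041e-23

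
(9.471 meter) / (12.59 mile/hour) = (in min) 0.02805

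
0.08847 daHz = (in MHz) 8.847e-07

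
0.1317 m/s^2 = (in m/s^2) 0.1317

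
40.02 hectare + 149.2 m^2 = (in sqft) 4.309e+06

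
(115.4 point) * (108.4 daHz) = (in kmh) 158.9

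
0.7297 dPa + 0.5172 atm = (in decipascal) 5.241e+05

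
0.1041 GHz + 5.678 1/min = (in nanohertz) 1.041e+17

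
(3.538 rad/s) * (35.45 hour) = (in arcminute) 1.552e+09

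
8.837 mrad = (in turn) 0.001406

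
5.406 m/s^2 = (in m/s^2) 5.406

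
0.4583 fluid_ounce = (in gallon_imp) 0.002981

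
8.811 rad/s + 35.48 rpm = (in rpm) 119.6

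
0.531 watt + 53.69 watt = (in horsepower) 0.07271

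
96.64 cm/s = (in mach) 0.002838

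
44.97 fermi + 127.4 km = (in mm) 1.274e+08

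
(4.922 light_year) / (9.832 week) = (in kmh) 2.819e+10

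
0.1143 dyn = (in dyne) 0.1143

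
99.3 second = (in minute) 1.655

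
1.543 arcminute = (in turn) 7.144e-05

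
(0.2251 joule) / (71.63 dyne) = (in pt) 8.908e+05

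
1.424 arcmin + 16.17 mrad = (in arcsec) 3421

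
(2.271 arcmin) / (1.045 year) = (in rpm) 1.914e-10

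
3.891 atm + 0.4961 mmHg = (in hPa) 3943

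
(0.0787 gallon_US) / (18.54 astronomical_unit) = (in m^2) 1.074e-16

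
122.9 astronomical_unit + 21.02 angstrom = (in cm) 1.839e+15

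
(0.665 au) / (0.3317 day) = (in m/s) 3.471e+06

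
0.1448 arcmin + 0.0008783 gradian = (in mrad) 0.05592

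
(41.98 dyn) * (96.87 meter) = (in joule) 0.04067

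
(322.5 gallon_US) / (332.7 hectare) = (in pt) 0.00104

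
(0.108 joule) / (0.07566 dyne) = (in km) 142.7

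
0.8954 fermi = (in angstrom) 8.954e-06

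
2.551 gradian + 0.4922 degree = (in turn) 0.007745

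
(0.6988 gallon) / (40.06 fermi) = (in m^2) 6.603e+10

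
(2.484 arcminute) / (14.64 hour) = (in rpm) 1.309e-07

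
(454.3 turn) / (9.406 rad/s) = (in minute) 5.058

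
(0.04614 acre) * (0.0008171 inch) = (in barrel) 0.02437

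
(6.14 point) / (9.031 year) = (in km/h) 2.738e-11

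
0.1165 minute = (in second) 6.99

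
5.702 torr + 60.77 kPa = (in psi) 8.924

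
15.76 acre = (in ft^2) 6.865e+05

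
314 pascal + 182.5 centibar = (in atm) 1.804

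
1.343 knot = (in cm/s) 69.09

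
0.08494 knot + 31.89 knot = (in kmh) 59.22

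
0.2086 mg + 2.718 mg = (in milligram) 2.927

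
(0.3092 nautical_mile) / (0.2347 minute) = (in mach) 0.1194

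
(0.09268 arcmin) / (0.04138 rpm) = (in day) 7.201e-08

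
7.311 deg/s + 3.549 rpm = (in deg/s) 28.6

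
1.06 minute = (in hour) 0.01767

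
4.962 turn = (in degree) 1786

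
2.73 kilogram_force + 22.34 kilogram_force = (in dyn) 2.459e+07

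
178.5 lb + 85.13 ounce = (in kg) 83.38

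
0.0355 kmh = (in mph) 0.02206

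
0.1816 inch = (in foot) 0.01513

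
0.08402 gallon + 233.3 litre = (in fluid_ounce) 7900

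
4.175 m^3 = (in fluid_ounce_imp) 1.469e+05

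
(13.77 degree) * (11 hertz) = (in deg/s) 151.5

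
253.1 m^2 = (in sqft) 2724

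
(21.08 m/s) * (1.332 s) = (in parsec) 9.1e-16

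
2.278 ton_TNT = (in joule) 9.531e+09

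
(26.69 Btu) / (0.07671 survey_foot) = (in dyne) 1.204e+11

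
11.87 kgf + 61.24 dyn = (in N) 116.4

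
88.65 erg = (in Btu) 8.402e-09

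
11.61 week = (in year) 0.2227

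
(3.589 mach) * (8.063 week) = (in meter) 5.959e+09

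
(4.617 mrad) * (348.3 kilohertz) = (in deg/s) 9.214e+04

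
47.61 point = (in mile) 1.044e-05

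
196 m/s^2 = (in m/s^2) 196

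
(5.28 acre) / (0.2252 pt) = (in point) 7.624e+11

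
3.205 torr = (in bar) 0.004273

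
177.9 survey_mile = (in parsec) 9.278e-12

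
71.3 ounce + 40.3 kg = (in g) 4.232e+04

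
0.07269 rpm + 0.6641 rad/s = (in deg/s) 38.49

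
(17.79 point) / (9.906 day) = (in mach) 2.154e-11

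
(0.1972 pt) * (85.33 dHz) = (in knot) 0.001154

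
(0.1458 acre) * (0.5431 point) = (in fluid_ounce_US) 3823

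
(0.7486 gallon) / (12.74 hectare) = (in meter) 2.224e-08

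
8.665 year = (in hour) 7.591e+04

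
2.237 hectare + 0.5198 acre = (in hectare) 2.447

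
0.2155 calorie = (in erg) 9.017e+06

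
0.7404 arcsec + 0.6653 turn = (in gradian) 266.1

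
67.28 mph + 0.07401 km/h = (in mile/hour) 67.33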